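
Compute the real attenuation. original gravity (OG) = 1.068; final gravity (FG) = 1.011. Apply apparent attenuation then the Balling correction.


AA = (OG−FG)/(OG−1)·100;  RA = AA·0.8192
AA = (1.068 − 1.011)/(1.068 − 1)·100 = 83.8235
RA = 83.8235·0.8192

68.6682 %


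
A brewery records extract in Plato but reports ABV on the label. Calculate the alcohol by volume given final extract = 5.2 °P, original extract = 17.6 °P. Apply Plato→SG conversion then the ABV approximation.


SG = 259/(259 − P);  ABV = (OG − FG)·131.25
OG = 259/(259 − 17.6) = 1.0729
FG = 259/(259 − 5.2) = 1.0205
ABV = (1.0729 − 1.0205)·131.25

6.8801 % ABV


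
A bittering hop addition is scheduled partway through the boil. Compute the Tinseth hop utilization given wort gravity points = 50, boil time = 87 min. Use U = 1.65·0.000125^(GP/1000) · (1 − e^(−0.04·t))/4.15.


bigness = 1.65·0.000125^(50/1000) = 1.0528
boil_factor = (1 − e^(−0.04·87))/4.15 = 0.2335
U = 1.0528 · 0.2335

0.2459


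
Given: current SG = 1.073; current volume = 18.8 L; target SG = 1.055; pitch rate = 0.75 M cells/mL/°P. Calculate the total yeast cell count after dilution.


V_w = V·((SG_c−1)/(SG_t−1)−1);  °P = 259 − 259/SG_t;  cells = rate·(V+V_w)·°P
V_w = 18.8·((1.073−1)/(1.055−1)−1) = 6.1527
V_final = 18.8 + 6.1527 = 24.9527
°P = 259 − 259/1.055 = 13.5024
cells = 0.75·24.9527·13.5024

252.6907 billion cells


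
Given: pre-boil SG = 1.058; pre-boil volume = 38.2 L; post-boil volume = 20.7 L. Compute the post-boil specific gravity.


SG_post = 1 + (SG_pre − 1)·V_pre/V_post
pts_pre = (1.058 − 1)·1000 = 58.0000
pts_post = 58.0000·38.2/20.7 = 107.0338
SG_post = 1 + 107.0338/1000

1.1070


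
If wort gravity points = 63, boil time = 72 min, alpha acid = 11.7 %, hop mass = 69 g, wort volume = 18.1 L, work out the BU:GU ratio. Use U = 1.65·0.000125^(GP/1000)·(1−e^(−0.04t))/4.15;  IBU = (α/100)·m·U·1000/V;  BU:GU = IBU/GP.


U = 1.65·0.000125^(63/1000)·(1−e^(−0.04·72))/4.15 = 0.2130
IBU = (11.7/100)·69·0.2130·1000/18.1 = 95.0184
BU:GU = 95.0184/63

1.5082


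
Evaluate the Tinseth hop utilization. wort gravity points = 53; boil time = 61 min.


U = 1.65·0.000125^(GP/1000) · (1 − e^(−0.04·t))/4.15
bigness = 1.65·0.000125^(53/1000) = 1.0248
boil_factor = (1 − e^(−0.04·61))/4.15 = 0.2200
U = 1.0248 · 0.2200

0.2254


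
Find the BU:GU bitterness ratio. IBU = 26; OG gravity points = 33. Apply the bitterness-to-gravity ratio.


BU:GU = IBU / OG_points
BU:GU = 26 / 33

0.7879


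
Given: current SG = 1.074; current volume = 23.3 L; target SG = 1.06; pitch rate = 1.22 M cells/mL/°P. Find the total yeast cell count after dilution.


V_w = V·((SG_c−1)/(SG_t−1)−1);  °P = 259 − 259/SG_t;  cells = rate·(V+V_w)·°P
V_w = 23.3·((1.074−1)/(1.06−1)−1) = 5.4367
V_final = 23.3 + 5.4367 = 28.7367
°P = 259 − 259/1.06 = 14.6604
cells = 1.22·28.7367·14.6604

513.9743 billion cells


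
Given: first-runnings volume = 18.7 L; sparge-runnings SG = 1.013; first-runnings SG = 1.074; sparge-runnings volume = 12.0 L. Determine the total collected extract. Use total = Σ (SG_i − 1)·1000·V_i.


first = (1.074 − 1)·1000·18.7 = 1383.8000
sparge = (1.013 − 1)·1000·12.0 = 156.0000
total = 1383.8000 + 156.0000

1539.8000 gravity·L


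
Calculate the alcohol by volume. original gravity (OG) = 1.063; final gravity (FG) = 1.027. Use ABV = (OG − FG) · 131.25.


ABV = (1.063 − 1.027) · 131.25

4.7250 % ABV


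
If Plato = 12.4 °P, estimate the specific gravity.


SG = 259/(259 − P)
SG = 259/(259 − 12.4)

1.0503


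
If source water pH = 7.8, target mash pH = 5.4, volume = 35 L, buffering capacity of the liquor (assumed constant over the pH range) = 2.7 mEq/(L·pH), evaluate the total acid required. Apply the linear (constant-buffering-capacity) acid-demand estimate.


acid = buffering capacity · (pH_source − pH_target) · V
acid = 2.7 · (7.8 − 5.4) · 35

226.8000 mEq


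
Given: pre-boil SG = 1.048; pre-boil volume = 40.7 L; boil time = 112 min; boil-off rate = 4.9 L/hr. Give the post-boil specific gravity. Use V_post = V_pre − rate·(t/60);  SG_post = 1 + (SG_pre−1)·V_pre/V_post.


V_post = 40.7 − 4.9·(112/60) = 31.5533
SG_post = 1 + (1.048 − 1)·40.7/31.5533

1.0619


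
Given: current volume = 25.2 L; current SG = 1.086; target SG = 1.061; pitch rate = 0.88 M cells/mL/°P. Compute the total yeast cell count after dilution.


V_w = V·((SG_c−1)/(SG_t−1)−1);  °P = 259 − 259/SG_t;  cells = rate·(V+V_w)·°P
V_w = 25.2·((1.086−1)/(1.061−1)−1) = 10.3279
V_final = 25.2 + 10.3279 = 35.5279
°P = 259 − 259/1.061 = 14.8907
cells = 0.88·35.5279·14.8907

465.5497 billion cells


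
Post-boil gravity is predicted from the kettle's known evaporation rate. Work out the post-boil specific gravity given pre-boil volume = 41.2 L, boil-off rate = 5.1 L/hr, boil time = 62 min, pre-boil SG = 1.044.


V_post = V_pre − rate·(t/60);  SG_post = 1 + (SG_pre−1)·V_pre/V_post
V_post = 41.2 − 5.1·(62/60) = 35.9300
SG_post = 1 + (1.044 − 1)·41.2/35.9300

1.0505


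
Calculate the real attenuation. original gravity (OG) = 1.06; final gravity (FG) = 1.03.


AA = (OG−FG)/(OG−1)·100;  RA = AA·0.8192
AA = (1.06 − 1.03)/(1.06 − 1)·100 = 50.0000
RA = 50.0000·0.8192

40.9600 %


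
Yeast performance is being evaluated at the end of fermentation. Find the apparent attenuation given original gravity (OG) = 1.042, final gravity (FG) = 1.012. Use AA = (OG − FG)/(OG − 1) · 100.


AA = (1.042 − 1.012)/(1.042 − 1) · 100

71.4286 %


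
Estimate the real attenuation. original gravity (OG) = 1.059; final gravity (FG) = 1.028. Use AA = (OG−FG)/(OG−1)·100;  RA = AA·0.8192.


AA = (1.059 − 1.028)/(1.059 − 1)·100 = 52.5424
RA = 52.5424·0.8192

43.0427 %


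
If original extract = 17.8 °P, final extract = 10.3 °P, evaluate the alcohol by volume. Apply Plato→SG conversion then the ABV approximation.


SG = 259/(259 − P);  ABV = (OG − FG)·131.25
OG = 259/(259 − 17.8) = 1.0738
FG = 259/(259 − 10.3) = 1.0414
ABV = (1.0738 − 1.0414)·131.25

4.2502 % ABV


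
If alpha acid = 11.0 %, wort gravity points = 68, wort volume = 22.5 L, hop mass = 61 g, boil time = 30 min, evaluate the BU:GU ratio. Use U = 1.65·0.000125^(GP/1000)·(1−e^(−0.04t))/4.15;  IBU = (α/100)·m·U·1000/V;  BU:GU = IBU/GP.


U = 1.65·0.000125^(68/1000)·(1−e^(−0.04·30))/4.15 = 0.1508
IBU = (11.0/100)·61·0.1508·1000/22.5 = 44.9699
BU:GU = 44.9699/68

0.6613


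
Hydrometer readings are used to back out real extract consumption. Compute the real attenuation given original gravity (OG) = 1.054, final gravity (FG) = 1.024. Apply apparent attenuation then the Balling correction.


AA = (OG−FG)/(OG−1)·100;  RA = AA·0.8192
AA = (1.054 − 1.024)/(1.054 − 1)·100 = 55.5556
RA = 55.5556·0.8192

45.5111 %


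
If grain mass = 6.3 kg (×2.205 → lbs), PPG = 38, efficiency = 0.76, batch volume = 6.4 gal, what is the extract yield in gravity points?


points = lbs × PPG × eff / vol
lbs = 6.3 × 2.205 = 13.8915
points = 13.8915 × 38 × 0.76 / 6.4

62.6854 points


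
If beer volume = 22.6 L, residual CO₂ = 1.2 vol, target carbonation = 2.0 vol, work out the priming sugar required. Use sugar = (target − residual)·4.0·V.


sugar = (2.0 − 1.2)·4.0·22.6

72.3200 g


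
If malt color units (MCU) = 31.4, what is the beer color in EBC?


SRM = 1.4922·MCU^0.6859;  EBC = SRM·1.97
SRM = 1.4922·31.4^0.6859 = 15.8698
EBC = 15.8698·1.97

31.2635 EBC


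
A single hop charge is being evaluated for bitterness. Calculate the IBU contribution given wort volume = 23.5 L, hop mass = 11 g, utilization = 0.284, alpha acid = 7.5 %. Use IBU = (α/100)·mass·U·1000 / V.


IBU = (7.5/100)·11·0.284·1000 / 23.5

9.9702 IBU


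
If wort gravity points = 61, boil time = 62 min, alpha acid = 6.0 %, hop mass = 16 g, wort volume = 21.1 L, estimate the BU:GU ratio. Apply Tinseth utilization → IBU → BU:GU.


U = 1.65·0.000125^(GP/1000)·(1−e^(−0.04t))/4.15;  IBU = (α/100)·m·U·1000/V;  BU:GU = IBU/GP
U = 1.65·0.000125^(61/1000)·(1−e^(−0.04·62))/4.15 = 0.2106
IBU = (6.0/100)·16·0.2106·1000/21.1 = 9.5797
BU:GU = 9.5797/61

0.1570


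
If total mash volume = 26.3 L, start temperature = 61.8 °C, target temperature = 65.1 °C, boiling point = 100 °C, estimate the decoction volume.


V_dec = V_total·(T_target − T_start)/(T_boil − T_start)
V_dec = 26.3·(65.1 − 61.8)/(100 − 61.8)

2.2720 L


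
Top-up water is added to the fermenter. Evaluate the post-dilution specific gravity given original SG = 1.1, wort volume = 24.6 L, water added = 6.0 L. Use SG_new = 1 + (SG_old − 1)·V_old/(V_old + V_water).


pts = (1.1 − 1)·1000·24.6/(24.6 + 6.0) = 80.3922
SG_new = 1 + 80.3922/1000

1.0804


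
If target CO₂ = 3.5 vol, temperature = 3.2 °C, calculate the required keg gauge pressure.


psi = vols/(0.01821 + 0.09011·e^(−0.04·T)) − 14.695
psi = 3.5/(0.01821 + 0.09011·e^(−0.04·3.2)) − 14.695

21.2048 psi


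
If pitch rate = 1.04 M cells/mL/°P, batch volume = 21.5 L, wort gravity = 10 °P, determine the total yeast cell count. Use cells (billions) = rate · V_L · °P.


cells = 1.04 · 21.5 · 10

223.6000 billion cells


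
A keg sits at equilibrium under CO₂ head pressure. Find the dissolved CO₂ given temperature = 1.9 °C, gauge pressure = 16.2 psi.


vols = (P + 14.695)·(0.01821 + 0.09011·e^(−0.04·T))
vols = (16.2 + 14.695)·(0.01821 + 0.09011·e^(−0.04·1.9))

3.1428 volumes


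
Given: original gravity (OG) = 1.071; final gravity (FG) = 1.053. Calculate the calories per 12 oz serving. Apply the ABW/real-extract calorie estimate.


ABW = (OG−FG)·131.25·0.79/FG;  °P = 259 − 259/SG (for OG→OE and FG→AE);  RE = 0.1808·OE + 0.8192·AE;  Cal = (6.9·ABW + 4·(RE−0.1))·FG·3.55
ABW = (1.071 − 1.053)·131.25·0.79/1.053 = 1.7724
OE = 259 − 259/1.071 = 17.1699 °P
AE = 259 − 259/1.053 = 13.0361 °P
RE = 0.1808·17.1699 + 0.8192·13.0361 = 13.7835 °P
Cal = (6.9·1.7724 + 4·(13.7835−0.1))·1.053·3.55

250.3206 kcal


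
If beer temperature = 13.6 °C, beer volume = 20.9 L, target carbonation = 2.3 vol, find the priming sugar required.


residual = 14.695·(0.01821 + 0.09011·e^(−0.04·T));  sugar = (target − residual)·4.0·V
residual = 14.695·(0.01821 + 0.09011·e^(−0.04·13.6)) = 1.0362
sugar = (2.3 − 1.0362)·4.0·20.9

105.6561 g


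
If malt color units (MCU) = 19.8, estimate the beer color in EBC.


SRM = 1.4922·MCU^0.6859;  EBC = SRM·1.97
SRM = 1.4922·19.8^0.6859 = 11.5667
EBC = 11.5667·1.97

22.7864 EBC


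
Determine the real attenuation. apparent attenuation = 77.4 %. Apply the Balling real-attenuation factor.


RA = AA · 0.8192
RA = 77.4 · 0.8192

63.4061 %


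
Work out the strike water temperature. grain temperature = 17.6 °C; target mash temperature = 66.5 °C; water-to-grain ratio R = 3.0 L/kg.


T_strike = (0.41/R)·(T_mash − T_grain) + T_mash
T_strike = (0.41/3.0)·(66.5 − 17.6) + 66.5

73.1830 °C


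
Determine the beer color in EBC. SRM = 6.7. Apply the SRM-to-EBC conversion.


EBC = SRM · 1.97
EBC = 6.7 · 1.97

13.1990 EBC


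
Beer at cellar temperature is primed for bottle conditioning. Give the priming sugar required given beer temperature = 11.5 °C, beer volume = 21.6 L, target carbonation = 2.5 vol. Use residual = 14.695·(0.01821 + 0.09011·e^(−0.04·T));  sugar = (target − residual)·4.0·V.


residual = 14.695·(0.01821 + 0.09011·e^(−0.04·11.5)) = 1.1035
sugar = (2.5 − 1.1035)·4.0·21.6

120.6558 g


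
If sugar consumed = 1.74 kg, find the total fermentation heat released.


Q = m_sugar · 590 kJ/kg
Q = 1.74 · 590

1026.6000 kJ


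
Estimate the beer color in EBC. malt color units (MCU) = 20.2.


SRM = 1.4922·MCU^0.6859;  EBC = SRM·1.97
SRM = 1.4922·20.2^0.6859 = 11.7265
EBC = 11.7265·1.97

23.1012 EBC


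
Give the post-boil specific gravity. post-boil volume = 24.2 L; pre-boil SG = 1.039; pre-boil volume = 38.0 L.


SG_post = 1 + (SG_pre − 1)·V_pre/V_post
pts_pre = (1.039 − 1)·1000 = 39.0000
pts_post = 39.0000·38.0/24.2 = 61.2397
SG_post = 1 + 61.2397/1000

1.0612


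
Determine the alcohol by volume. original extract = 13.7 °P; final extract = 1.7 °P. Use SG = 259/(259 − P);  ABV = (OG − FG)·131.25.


OG = 259/(259 − 13.7) = 1.0558
FG = 259/(259 − 1.7) = 1.0066
ABV = (1.0558 − 1.0066)·131.25

6.4631 % ABV


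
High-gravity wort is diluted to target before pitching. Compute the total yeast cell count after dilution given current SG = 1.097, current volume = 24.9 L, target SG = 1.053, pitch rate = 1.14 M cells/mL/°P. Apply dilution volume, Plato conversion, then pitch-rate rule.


V_w = V·((SG_c−1)/(SG_t−1)−1);  °P = 259 − 259/SG_t;  cells = rate·(V+V_w)·°P
V_w = 24.9·((1.097−1)/(1.053−1)−1) = 20.6717
V_final = 24.9 + 20.6717 = 45.5717
°P = 259 − 259/1.053 = 13.0361
cells = 1.14·45.5717·13.0361

677.2474 billion cells


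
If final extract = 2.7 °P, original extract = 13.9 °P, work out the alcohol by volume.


SG = 259/(259 − P);  ABV = (OG − FG)·131.25
OG = 259/(259 − 13.9) = 1.0567
FG = 259/(259 − 2.7) = 1.0105
ABV = (1.0567 − 1.0105)·131.25

6.0607 % ABV


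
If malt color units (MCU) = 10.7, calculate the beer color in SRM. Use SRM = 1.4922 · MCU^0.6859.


SRM = 1.4922 · 10.7^0.6859

7.5837 SRM


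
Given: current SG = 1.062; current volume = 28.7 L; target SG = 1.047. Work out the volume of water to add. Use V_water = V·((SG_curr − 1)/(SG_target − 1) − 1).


V_water = 28.7·((1.062 − 1)/(1.047 − 1) − 1)

9.1596 L


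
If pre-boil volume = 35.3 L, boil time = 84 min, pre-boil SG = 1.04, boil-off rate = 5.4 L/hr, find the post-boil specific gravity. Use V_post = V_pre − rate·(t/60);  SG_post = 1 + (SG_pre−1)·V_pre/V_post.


V_post = 35.3 − 5.4·(84/60) = 27.7400
SG_post = 1 + (1.04 − 1)·35.3/27.7400

1.0509


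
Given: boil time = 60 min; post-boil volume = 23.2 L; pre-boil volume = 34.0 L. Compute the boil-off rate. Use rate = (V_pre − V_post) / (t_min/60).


rate = (34.0 − 23.2) / (60/60)

10.8000 L/hr


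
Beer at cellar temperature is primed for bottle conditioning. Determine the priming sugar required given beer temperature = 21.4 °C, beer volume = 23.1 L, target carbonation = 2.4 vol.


residual = 14.695·(0.01821 + 0.09011·e^(−0.04·T));  sugar = (target − residual)·4.0·V
residual = 14.695·(0.01821 + 0.09011·e^(−0.04·21.4)) = 0.8302
sugar = (2.4 − 0.8302)·4.0·23.1

145.0515 g


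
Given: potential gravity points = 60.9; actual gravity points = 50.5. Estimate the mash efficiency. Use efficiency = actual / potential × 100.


efficiency = 50.5 / 60.9 × 100

82.9228 %


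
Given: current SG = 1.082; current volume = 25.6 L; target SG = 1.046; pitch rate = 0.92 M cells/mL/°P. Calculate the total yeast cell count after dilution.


V_w = V·((SG_c−1)/(SG_t−1)−1);  °P = 259 − 259/SG_t;  cells = rate·(V+V_w)·°P
V_w = 25.6·((1.082−1)/(1.046−1)−1) = 20.0348
V_final = 25.6 + 20.0348 = 45.6348
°P = 259 − 259/1.046 = 11.3901
cells = 0.92·45.6348·11.3901

478.2002 billion cells


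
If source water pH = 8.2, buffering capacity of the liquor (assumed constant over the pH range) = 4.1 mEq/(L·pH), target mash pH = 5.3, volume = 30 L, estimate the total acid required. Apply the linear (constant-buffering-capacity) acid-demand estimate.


acid = buffering capacity · (pH_source − pH_target) · V
acid = 4.1 · (8.2 − 5.3) · 30

356.7000 mEq


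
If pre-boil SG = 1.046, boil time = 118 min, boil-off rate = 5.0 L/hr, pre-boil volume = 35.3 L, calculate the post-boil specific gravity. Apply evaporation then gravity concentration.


V_post = V_pre − rate·(t/60);  SG_post = 1 + (SG_pre−1)·V_pre/V_post
V_post = 35.3 − 5.0·(118/60) = 25.4667
SG_post = 1 + (1.046 − 1)·35.3/25.4667

1.0638


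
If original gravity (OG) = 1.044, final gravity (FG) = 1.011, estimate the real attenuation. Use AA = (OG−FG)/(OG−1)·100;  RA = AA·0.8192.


AA = (1.044 − 1.011)/(1.044 − 1)·100 = 75.0000
RA = 75.0000·0.8192

61.4400 %


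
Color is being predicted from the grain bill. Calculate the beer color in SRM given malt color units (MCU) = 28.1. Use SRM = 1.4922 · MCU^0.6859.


SRM = 1.4922 · 28.1^0.6859

14.7060 SRM


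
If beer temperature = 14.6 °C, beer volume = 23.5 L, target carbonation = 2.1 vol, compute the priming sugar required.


residual = 14.695·(0.01821 + 0.09011·e^(−0.04·T));  sugar = (target − residual)·4.0·V
residual = 14.695·(0.01821 + 0.09011·e^(−0.04·14.6)) = 1.0060
sugar = (2.1 − 1.0060)·4.0·23.5

102.8327 g


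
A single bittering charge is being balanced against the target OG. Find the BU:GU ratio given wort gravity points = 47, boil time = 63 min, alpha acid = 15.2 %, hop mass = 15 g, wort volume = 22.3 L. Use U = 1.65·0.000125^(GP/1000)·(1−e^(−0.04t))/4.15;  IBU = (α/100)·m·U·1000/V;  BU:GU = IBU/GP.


U = 1.65·0.000125^(47/1000)·(1−e^(−0.04·63))/4.15 = 0.2396
IBU = (15.2/100)·15·0.2396·1000/22.3 = 24.5014
BU:GU = 24.5014/47

0.5213


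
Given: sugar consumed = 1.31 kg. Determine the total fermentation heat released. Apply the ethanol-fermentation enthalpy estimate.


Q = m_sugar · 590 kJ/kg
Q = 1.31 · 590

772.9000 kJ


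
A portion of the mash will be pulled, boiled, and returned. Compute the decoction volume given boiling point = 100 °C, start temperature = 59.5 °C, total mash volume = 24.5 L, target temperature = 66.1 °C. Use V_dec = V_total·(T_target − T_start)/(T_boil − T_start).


V_dec = 24.5·(66.1 − 59.5)/(100 − 59.5)

3.9926 L


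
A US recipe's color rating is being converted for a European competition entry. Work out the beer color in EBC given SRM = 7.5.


EBC = SRM · 1.97
EBC = 7.5 · 1.97

14.7750 EBC


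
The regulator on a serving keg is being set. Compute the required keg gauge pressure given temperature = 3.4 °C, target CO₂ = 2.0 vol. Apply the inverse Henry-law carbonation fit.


psi = vols/(0.01821 + 0.09011·e^(−0.04·T)) − 14.695
psi = 2.0/(0.01821 + 0.09011·e^(−0.04·3.4)) − 14.695

5.9530 psi


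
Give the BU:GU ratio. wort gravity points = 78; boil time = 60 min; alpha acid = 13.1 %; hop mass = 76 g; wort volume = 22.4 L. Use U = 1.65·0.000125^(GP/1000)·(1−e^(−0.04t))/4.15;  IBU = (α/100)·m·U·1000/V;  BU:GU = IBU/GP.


U = 1.65·0.000125^(78/1000)·(1−e^(−0.04·60))/4.15 = 0.1793
IBU = (13.1/100)·76·0.1793·1000/22.4 = 79.7132
BU:GU = 79.7132/78

1.0220


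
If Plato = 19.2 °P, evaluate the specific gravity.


SG = 259/(259 − P)
SG = 259/(259 − 19.2)

1.0801


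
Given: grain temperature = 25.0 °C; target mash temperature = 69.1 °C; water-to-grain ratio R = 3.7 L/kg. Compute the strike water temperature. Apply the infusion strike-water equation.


T_strike = (0.41/R)·(T_mash − T_grain) + T_mash
T_strike = (0.41/3.7)·(69.1 − 25.0) + 69.1

73.9868 °C


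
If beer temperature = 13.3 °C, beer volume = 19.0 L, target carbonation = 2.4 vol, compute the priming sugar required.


residual = 14.695·(0.01821 + 0.09011·e^(−0.04·T));  sugar = (target − residual)·4.0·V
residual = 14.695·(0.01821 + 0.09011·e^(−0.04·13.3)) = 1.0454
sugar = (2.4 − 1.0454)·4.0·19.0

102.9458 g


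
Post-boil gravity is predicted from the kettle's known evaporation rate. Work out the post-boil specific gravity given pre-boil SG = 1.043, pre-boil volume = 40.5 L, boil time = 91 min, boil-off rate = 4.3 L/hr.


V_post = V_pre − rate·(t/60);  SG_post = 1 + (SG_pre−1)·V_pre/V_post
V_post = 40.5 − 4.3·(91/60) = 33.9783
SG_post = 1 + (1.043 − 1)·40.5/33.9783

1.0513


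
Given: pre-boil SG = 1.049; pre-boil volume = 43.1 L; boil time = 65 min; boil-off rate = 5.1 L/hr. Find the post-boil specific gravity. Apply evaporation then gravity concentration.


V_post = V_pre − rate·(t/60);  SG_post = 1 + (SG_pre−1)·V_pre/V_post
V_post = 43.1 − 5.1·(65/60) = 37.5750
SG_post = 1 + (1.049 − 1)·43.1/37.5750

1.0562


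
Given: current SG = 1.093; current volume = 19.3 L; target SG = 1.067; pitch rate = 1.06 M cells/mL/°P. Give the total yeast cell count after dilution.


V_w = V·((SG_c−1)/(SG_t−1)−1);  °P = 259 − 259/SG_t;  cells = rate·(V+V_w)·°P
V_w = 19.3·((1.093−1)/(1.067−1)−1) = 7.4896
V_final = 19.3 + 7.4896 = 26.7896
°P = 259 − 259/1.067 = 16.2634
cells = 1.06·26.7896·16.2634

461.8293 billion cells


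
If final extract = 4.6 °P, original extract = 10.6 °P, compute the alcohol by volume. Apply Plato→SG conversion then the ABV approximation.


SG = 259/(259 − P);  ABV = (OG − FG)·131.25
OG = 259/(259 − 10.6) = 1.0427
FG = 259/(259 − 4.6) = 1.0181
ABV = (1.0427 − 1.0181)·131.25

3.2276 % ABV


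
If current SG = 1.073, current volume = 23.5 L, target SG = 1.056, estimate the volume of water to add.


V_water = V·((SG_curr − 1)/(SG_target − 1) − 1)
V_water = 23.5·((1.073 − 1)/(1.056 − 1) − 1)

7.1339 L


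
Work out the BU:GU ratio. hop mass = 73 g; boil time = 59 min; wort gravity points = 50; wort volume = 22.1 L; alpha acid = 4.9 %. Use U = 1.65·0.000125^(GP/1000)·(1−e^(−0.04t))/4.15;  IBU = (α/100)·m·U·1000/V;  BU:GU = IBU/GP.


U = 1.65·0.000125^(50/1000)·(1−e^(−0.04·59))/4.15 = 0.2297
IBU = (4.9/100)·73·0.2297·1000/22.1 = 37.1822
BU:GU = 37.1822/50

0.7436


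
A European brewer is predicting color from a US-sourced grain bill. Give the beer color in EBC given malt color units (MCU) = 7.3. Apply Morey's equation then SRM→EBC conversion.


SRM = 1.4922·MCU^0.6859;  EBC = SRM·1.97
SRM = 1.4922·7.3^0.6859 = 5.8342
EBC = 5.8342·1.97

11.4933 EBC


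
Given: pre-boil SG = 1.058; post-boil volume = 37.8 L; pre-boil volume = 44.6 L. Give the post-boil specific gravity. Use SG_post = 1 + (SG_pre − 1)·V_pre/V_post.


pts_pre = (1.058 − 1)·1000 = 58.0000
pts_post = 58.0000·44.6/37.8 = 68.4339
SG_post = 1 + 68.4339/1000

1.0684


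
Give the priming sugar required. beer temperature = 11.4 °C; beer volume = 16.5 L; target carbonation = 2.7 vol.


residual = 14.695·(0.01821 + 0.09011·e^(−0.04·T));  sugar = (target − residual)·4.0·V
residual = 14.695·(0.01821 + 0.09011·e^(−0.04·11.4)) = 1.1069
sugar = (2.7 − 1.1069)·4.0·16.5

105.1465 g


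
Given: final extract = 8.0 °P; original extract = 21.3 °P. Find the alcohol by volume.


SG = 259/(259 − P);  ABV = (OG − FG)·131.25
OG = 259/(259 − 21.3) = 1.0896
FG = 259/(259 − 8.0) = 1.0319
ABV = (1.0896 − 1.0319)·131.25

7.5779 % ABV


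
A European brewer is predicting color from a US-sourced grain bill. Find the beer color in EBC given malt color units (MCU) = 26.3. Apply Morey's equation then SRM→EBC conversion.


SRM = 1.4922·MCU^0.6859;  EBC = SRM·1.97
SRM = 1.4922·26.3^0.6859 = 14.0532
EBC = 14.0532·1.97

27.6848 EBC


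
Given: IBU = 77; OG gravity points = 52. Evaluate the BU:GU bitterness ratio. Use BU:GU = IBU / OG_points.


BU:GU = 77 / 52

1.4808


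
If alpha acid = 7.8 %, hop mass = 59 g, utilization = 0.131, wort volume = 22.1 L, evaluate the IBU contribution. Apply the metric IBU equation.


IBU = (α/100)·mass·U·1000 / V
IBU = (7.8/100)·59·0.131·1000 / 22.1

27.2788 IBU


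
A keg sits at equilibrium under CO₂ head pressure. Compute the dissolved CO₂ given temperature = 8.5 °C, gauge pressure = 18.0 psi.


vols = (P + 14.695)·(0.01821 + 0.09011·e^(−0.04·T))
vols = (18.0 + 14.695)·(0.01821 + 0.09011·e^(−0.04·8.5))

2.6924 volumes


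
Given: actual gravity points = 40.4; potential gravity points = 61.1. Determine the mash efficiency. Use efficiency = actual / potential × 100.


efficiency = 40.4 / 61.1 × 100

66.1211 %


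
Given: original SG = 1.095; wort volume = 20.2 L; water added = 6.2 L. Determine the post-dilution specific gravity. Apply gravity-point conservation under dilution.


SG_new = 1 + (SG_old − 1)·V_old/(V_old + V_water)
pts = (1.095 − 1)·1000·20.2/(20.2 + 6.2) = 72.6894
SG_new = 1 + 72.6894/1000

1.0727


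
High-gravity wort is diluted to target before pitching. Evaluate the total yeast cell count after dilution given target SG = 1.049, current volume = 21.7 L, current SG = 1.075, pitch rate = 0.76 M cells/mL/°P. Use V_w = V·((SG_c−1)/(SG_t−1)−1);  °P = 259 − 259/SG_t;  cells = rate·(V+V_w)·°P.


V_w = 21.7·((1.075−1)/(1.049−1)−1) = 11.5143
V_final = 21.7 + 11.5143 = 33.2143
°P = 259 − 259/1.049 = 12.0982
cells = 0.76·33.2143·12.0982

305.3929 billion cells


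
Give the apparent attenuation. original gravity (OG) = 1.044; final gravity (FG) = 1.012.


AA = (OG − FG)/(OG − 1) · 100
AA = (1.044 − 1.012)/(1.044 − 1) · 100

72.7273 %


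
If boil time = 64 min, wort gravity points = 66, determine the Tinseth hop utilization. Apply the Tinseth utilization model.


U = 1.65·0.000125^(GP/1000) · (1 − e^(−0.04·t))/4.15
bigness = 1.65·0.000125^(66/1000) = 0.9118
boil_factor = (1 − e^(−0.04·64))/4.15 = 0.2223
U = 0.9118 · 0.2223

0.2027


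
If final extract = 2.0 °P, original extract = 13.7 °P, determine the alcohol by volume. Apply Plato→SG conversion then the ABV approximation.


SG = 259/(259 − P);  ABV = (OG − FG)·131.25
OG = 259/(259 − 13.7) = 1.0558
FG = 259/(259 − 2.0) = 1.0078
ABV = (1.0558 − 1.0078)·131.25

6.3089 % ABV


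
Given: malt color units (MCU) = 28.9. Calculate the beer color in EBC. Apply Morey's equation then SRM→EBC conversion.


SRM = 1.4922·MCU^0.6859;  EBC = SRM·1.97
SRM = 1.4922·28.9^0.6859 = 14.9919
EBC = 14.9919·1.97

29.5341 EBC


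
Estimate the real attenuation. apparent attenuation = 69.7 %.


RA = AA · 0.8192
RA = 69.7 · 0.8192

57.0982 %


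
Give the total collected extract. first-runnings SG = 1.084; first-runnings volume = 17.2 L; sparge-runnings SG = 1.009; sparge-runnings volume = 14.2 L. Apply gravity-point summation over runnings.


total = Σ (SG_i − 1)·1000·V_i
first = (1.084 − 1)·1000·17.2 = 1444.8000
sparge = (1.009 − 1)·1000·14.2 = 127.8000
total = 1444.8000 + 127.8000

1572.6000 gravity·L


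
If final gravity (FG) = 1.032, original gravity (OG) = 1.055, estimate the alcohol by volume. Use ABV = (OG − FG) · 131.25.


ABV = (1.055 − 1.032) · 131.25

3.0187 % ABV


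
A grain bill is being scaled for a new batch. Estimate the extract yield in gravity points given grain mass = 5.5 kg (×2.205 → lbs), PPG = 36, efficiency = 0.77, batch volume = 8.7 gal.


points = lbs × PPG × eff / vol
lbs = 5.5 × 2.205 = 12.1275
points = 12.1275 × 36 × 0.77 / 8.7

38.6407 points


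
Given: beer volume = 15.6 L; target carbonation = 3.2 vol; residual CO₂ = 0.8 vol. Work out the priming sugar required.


sugar = (target − residual)·4.0·V
sugar = (3.2 − 0.8)·4.0·15.6

149.7600 g


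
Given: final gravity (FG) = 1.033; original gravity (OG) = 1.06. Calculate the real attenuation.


AA = (OG−FG)/(OG−1)·100;  RA = AA·0.8192
AA = (1.06 − 1.033)/(1.06 − 1)·100 = 45.0000
RA = 45.0000·0.8192

36.8640 %


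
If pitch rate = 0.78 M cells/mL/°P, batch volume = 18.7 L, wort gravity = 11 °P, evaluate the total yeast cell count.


cells (billions) = rate · V_L · °P
cells = 0.78 · 18.7 · 11

160.4460 billion cells


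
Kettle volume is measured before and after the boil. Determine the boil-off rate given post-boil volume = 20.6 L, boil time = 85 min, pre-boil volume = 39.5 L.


rate = (V_pre − V_post) / (t_min/60)
rate = (39.5 − 20.6) / (85/60)

13.3412 L/hr


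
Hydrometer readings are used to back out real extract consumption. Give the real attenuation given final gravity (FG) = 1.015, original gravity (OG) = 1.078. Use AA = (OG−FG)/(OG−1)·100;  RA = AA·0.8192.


AA = (1.078 − 1.015)/(1.078 − 1)·100 = 80.7692
RA = 80.7692·0.8192

66.1662 %


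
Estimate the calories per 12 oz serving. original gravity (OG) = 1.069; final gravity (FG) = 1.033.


ABW = (OG−FG)·131.25·0.79/FG;  °P = 259 − 259/SG (for OG→OE and FG→AE);  RE = 0.1808·OE + 0.8192·AE;  Cal = (6.9·ABW + 4·(RE−0.1))·FG·3.55
ABW = (1.069 − 1.033)·131.25·0.79/1.033 = 3.6135
OE = 259 − 259/1.069 = 16.7175 °P
AE = 259 − 259/1.033 = 8.2740 °P
RE = 0.1808·16.7175 + 0.8192·8.2740 = 9.8006 °P
Cal = (6.9·3.6135 + 4·(9.8006−0.1))·1.033·3.55

233.7272 kcal


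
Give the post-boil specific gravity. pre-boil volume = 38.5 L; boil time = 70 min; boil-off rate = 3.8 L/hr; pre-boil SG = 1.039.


V_post = V_pre − rate·(t/60);  SG_post = 1 + (SG_pre−1)·V_pre/V_post
V_post = 38.5 − 3.8·(70/60) = 34.0667
SG_post = 1 + (1.039 − 1)·38.5/34.0667

1.0441


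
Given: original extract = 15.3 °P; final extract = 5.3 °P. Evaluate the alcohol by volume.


SG = 259/(259 − P);  ABV = (OG − FG)·131.25
OG = 259/(259 − 15.3) = 1.0628
FG = 259/(259 − 5.3) = 1.0209
ABV = (1.0628 − 1.0209)·131.25

5.4982 % ABV


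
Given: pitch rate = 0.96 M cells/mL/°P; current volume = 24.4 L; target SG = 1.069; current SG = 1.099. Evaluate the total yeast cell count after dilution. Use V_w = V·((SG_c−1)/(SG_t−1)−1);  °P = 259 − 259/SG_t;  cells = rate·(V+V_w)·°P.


V_w = 24.4·((1.099−1)/(1.069−1)−1) = 10.6087
V_final = 24.4 + 10.6087 = 35.0087
°P = 259 − 259/1.069 = 16.7175
cells = 0.96·35.0087·16.7175

561.8473 billion cells


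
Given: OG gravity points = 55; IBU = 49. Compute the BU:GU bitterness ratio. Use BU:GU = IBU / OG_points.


BU:GU = 49 / 55

0.8909


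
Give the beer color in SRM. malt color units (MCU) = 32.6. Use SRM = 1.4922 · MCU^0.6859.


SRM = 1.4922 · 32.6^0.6859

16.2833 SRM


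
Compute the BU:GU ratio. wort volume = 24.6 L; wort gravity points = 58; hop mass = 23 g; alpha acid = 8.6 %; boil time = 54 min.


U = 1.65·0.000125^(GP/1000)·(1−e^(−0.04t))/4.15;  IBU = (α/100)·m·U·1000/V;  BU:GU = IBU/GP
U = 1.65·0.000125^(58/1000)·(1−e^(−0.04·54))/4.15 = 0.2089
IBU = (8.6/100)·23·0.2089·1000/24.6 = 16.7931
BU:GU = 16.7931/58

0.2895


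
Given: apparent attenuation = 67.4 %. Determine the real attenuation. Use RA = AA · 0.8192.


RA = 67.4 · 0.8192

55.2141 %


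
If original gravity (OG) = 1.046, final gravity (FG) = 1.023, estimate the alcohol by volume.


ABV = (OG − FG) · 131.25
ABV = (1.046 − 1.023) · 131.25

3.0188 % ABV


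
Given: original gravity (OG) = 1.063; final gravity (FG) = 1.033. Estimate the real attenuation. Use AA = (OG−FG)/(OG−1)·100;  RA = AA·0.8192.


AA = (1.063 − 1.033)/(1.063 − 1)·100 = 47.6190
RA = 47.6190·0.8192

39.0095 %


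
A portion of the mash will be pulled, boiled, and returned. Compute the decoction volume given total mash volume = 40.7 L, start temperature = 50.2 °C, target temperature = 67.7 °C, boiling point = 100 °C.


V_dec = V_total·(T_target − T_start)/(T_boil − T_start)
V_dec = 40.7·(67.7 − 50.2)/(100 − 50.2)

14.3022 L


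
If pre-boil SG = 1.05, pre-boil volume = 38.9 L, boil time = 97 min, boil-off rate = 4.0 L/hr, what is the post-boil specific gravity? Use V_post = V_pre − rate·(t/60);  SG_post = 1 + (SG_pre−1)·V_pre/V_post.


V_post = 38.9 − 4.0·(97/60) = 32.4333
SG_post = 1 + (1.05 − 1)·38.9/32.4333

1.0600


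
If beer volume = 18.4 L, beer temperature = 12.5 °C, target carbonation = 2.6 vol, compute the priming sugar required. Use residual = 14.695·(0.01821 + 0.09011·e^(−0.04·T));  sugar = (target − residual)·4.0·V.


residual = 14.695·(0.01821 + 0.09011·e^(−0.04·12.5)) = 1.0707
sugar = (2.6 − 1.0707)·4.0·18.4

112.5533 g


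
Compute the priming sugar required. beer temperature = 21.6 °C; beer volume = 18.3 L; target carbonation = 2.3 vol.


residual = 14.695·(0.01821 + 0.09011·e^(−0.04·T));  sugar = (target − residual)·4.0·V
residual = 14.695·(0.01821 + 0.09011·e^(−0.04·21.6)) = 0.8257
sugar = (2.3 − 0.8257)·4.0·18.3

107.9190 g


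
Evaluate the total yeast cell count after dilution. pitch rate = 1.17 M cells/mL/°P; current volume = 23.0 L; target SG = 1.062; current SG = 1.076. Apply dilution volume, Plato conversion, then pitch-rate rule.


V_w = V·((SG_c−1)/(SG_t−1)−1);  °P = 259 − 259/SG_t;  cells = rate·(V+V_w)·°P
V_w = 23.0·((1.076−1)/(1.062−1)−1) = 5.1935
V_final = 23.0 + 5.1935 = 28.1935
°P = 259 − 259/1.062 = 15.1205
cells = 1.17·28.1935·15.1205

498.7725 billion cells


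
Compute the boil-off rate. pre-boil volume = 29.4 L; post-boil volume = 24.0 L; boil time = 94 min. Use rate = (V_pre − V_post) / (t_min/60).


rate = (29.4 − 24.0) / (94/60)

3.4468 L/hr


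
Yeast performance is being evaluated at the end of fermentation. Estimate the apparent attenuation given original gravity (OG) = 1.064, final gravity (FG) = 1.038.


AA = (OG − FG)/(OG − 1) · 100
AA = (1.064 − 1.038)/(1.064 − 1) · 100

40.6250 %


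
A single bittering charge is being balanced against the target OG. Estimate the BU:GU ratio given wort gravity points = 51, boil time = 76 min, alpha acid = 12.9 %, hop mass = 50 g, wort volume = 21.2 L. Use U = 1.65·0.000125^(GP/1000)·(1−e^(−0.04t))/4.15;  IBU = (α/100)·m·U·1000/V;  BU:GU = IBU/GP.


U = 1.65·0.000125^(51/1000)·(1−e^(−0.04·76))/4.15 = 0.2394
IBU = (12.9/100)·50·0.2394·1000/21.2 = 72.8307
BU:GU = 72.8307/51

1.4281


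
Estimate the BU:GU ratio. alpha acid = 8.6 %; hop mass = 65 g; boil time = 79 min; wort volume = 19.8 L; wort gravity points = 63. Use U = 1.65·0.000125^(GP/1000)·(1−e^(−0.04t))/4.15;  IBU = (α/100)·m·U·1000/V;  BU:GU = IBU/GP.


U = 1.65·0.000125^(63/1000)·(1−e^(−0.04·79))/4.15 = 0.2161
IBU = (8.6/100)·65·0.2161·1000/19.8 = 61.0183
BU:GU = 61.0183/63

0.9685


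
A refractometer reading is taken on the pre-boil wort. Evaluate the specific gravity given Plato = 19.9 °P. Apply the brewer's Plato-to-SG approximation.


SG = 259/(259 − P)
SG = 259/(259 − 19.9)

1.0832


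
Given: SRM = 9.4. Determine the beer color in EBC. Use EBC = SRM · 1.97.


EBC = 9.4 · 1.97

18.5180 EBC


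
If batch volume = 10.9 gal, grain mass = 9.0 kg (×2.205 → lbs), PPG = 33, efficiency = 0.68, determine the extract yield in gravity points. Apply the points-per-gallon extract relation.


points = lbs × PPG × eff / vol
lbs = 9.0 × 2.205 = 19.8450
points = 19.8450 × 33 × 0.68 / 10.9

40.8552 points


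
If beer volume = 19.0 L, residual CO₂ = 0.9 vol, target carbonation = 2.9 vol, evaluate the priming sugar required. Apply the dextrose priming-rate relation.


sugar = (target − residual)·4.0·V
sugar = (2.9 − 0.9)·4.0·19.0

152.0000 g


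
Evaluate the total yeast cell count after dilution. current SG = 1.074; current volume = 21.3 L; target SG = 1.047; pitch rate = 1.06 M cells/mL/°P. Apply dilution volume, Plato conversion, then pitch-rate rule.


V_w = V·((SG_c−1)/(SG_t−1)−1);  °P = 259 − 259/SG_t;  cells = rate·(V+V_w)·°P
V_w = 21.3·((1.074−1)/(1.047−1)−1) = 12.2362
V_final = 21.3 + 12.2362 = 33.5362
°P = 259 − 259/1.047 = 11.6266
cells = 1.06·33.5362·11.6266

413.3046 billion cells


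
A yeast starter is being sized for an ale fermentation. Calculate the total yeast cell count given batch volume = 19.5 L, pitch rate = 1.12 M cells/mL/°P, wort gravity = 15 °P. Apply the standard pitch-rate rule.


cells (billions) = rate · V_L · °P
cells = 1.12 · 19.5 · 15

327.6000 billion cells


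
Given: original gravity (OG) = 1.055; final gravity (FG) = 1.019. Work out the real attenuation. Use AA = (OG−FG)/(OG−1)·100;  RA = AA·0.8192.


AA = (1.055 − 1.019)/(1.055 − 1)·100 = 65.4545
RA = 65.4545·0.8192

53.6204 %


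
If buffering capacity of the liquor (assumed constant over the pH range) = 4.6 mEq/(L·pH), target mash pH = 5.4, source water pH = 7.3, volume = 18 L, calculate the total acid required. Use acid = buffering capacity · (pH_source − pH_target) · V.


acid = 4.6 · (7.3 − 5.4) · 18

157.3200 mEq


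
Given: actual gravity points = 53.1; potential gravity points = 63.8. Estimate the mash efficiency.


efficiency = actual / potential × 100
efficiency = 53.1 / 63.8 × 100

83.2288 %


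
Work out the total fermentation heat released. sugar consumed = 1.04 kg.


Q = m_sugar · 590 kJ/kg
Q = 1.04 · 590

613.6000 kJ


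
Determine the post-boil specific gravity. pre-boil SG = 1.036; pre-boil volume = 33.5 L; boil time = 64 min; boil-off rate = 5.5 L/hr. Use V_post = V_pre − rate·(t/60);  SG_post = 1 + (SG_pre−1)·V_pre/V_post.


V_post = 33.5 − 5.5·(64/60) = 27.6333
SG_post = 1 + (1.036 − 1)·33.5/27.6333

1.0436


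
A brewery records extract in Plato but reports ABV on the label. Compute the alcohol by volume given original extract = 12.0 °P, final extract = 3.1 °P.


SG = 259/(259 − P);  ABV = (OG − FG)·131.25
OG = 259/(259 − 12.0) = 1.0486
FG = 259/(259 − 3.1) = 1.0121
ABV = (1.0486 − 1.0121)·131.25

4.7865 % ABV


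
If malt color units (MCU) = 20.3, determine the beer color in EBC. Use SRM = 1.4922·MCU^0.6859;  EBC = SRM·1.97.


SRM = 1.4922·20.3^0.6859 = 11.7663
EBC = 11.7663·1.97

23.1795 EBC


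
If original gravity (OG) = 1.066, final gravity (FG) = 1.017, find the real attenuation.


AA = (OG−FG)/(OG−1)·100;  RA = AA·0.8192
AA = (1.066 − 1.017)/(1.066 − 1)·100 = 74.2424
RA = 74.2424·0.8192

60.8194 %


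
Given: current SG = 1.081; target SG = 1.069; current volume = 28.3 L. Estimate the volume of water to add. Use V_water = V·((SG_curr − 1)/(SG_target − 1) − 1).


V_water = 28.3·((1.081 − 1)/(1.069 − 1) − 1)

4.9217 L


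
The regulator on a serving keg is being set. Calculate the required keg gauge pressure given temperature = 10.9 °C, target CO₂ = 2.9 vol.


psi = vols/(0.01821 + 0.09011·e^(−0.04·T)) − 14.695
psi = 2.9/(0.01821 + 0.09011·e^(−0.04·10.9)) − 14.695

23.2250 psi


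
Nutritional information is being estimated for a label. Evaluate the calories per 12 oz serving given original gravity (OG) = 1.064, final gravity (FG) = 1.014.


ABW = (OG−FG)·131.25·0.79/FG;  °P = 259 − 259/SG (for OG→OE and FG→AE);  RE = 0.1808·OE + 0.8192·AE;  Cal = (6.9·ABW + 4·(RE−0.1))·FG·3.55
ABW = (1.064 − 1.014)·131.25·0.79/1.014 = 5.1128
OE = 259 − 259/1.064 = 15.5789 °P
AE = 259 − 259/1.014 = 3.5759 °P
RE = 0.1808·15.5789 + 0.8192·3.5759 = 5.7461 °P
Cal = (6.9·5.1128 + 4·(5.7461−0.1))·1.014·3.55

208.2881 kcal


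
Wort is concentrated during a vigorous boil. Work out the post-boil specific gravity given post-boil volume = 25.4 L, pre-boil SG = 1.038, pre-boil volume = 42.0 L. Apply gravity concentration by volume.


SG_post = 1 + (SG_pre − 1)·V_pre/V_post
pts_pre = (1.038 − 1)·1000 = 38.0000
pts_post = 38.0000·42.0/25.4 = 62.8346
SG_post = 1 + 62.8346/1000

1.0628


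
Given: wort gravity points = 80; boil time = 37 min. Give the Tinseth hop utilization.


U = 1.65·0.000125^(GP/1000) · (1 − e^(−0.04·t))/4.15
bigness = 1.65·0.000125^(80/1000) = 0.8040
boil_factor = (1 − e^(−0.04·37))/4.15 = 0.1861
U = 0.8040 · 0.1861

0.1496


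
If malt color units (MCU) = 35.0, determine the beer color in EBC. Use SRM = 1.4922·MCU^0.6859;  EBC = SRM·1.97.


SRM = 1.4922·35.0^0.6859 = 17.0963
EBC = 17.0963·1.97

33.6798 EBC


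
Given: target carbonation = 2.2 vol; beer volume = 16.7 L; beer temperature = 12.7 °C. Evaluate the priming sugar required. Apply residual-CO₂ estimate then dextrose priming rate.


residual = 14.695·(0.01821 + 0.09011·e^(−0.04·T));  sugar = (target − residual)·4.0·V
residual = 14.695·(0.01821 + 0.09011·e^(−0.04·12.7)) = 1.0643
sugar = (2.2 − 1.0643)·4.0·16.7

75.8618 g
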